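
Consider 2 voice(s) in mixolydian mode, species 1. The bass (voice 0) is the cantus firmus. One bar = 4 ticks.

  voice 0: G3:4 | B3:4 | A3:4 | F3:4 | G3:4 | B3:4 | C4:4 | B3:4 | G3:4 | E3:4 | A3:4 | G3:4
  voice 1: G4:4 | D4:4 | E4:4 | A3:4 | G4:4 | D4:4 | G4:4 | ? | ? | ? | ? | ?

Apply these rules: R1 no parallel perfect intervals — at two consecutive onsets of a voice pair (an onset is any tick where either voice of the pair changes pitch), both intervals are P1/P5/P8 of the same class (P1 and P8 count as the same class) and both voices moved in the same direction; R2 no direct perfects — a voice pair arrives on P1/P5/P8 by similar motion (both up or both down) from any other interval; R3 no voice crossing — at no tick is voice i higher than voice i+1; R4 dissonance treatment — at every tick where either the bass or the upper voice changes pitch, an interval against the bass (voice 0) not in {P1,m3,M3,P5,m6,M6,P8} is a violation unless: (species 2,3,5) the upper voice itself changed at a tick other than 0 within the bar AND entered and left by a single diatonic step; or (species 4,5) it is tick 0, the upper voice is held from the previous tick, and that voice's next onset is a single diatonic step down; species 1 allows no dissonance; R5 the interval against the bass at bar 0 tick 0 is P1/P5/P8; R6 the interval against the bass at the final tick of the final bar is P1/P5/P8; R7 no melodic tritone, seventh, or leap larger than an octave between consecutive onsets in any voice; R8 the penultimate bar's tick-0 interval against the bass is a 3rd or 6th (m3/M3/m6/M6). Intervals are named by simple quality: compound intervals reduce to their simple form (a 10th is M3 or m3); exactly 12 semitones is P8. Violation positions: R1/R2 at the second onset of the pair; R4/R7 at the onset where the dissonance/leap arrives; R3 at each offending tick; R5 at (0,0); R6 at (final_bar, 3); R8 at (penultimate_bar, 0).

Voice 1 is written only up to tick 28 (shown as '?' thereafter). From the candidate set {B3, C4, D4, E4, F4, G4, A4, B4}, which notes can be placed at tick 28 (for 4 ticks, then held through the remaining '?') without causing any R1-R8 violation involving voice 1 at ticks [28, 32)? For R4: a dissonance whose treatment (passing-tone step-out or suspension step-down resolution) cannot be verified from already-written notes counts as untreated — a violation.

B3: violates R2
C4: violates R4
D4: legal
E4: violates R4
F4: violates R4
G4: legal
A4: violates R4
B4: legal

{B4, D4, G4}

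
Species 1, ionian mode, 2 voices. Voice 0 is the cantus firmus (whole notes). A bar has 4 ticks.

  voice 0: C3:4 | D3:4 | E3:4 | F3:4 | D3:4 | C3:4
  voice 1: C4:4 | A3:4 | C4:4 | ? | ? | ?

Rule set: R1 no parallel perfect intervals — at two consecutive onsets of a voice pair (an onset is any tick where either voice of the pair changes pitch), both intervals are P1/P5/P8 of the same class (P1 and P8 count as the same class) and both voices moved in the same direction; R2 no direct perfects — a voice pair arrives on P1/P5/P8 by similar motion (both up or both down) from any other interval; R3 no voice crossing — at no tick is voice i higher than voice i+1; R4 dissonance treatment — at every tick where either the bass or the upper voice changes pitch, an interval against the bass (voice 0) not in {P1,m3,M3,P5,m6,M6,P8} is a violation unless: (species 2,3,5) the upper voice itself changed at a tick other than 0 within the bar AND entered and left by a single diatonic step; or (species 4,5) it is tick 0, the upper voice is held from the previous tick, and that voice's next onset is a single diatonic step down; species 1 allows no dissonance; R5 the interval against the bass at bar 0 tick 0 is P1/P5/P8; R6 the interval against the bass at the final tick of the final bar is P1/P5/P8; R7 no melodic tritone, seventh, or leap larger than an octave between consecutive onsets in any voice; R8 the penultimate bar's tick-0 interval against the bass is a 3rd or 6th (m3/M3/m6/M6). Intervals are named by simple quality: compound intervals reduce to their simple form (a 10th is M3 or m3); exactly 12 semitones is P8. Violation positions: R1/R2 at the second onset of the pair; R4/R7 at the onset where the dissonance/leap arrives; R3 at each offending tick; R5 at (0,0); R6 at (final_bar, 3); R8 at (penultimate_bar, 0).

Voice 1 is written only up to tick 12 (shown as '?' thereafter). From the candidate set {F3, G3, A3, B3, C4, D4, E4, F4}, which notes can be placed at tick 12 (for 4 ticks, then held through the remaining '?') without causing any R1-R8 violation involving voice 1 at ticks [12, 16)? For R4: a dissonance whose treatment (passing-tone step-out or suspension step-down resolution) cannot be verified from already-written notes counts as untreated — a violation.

{A3, C4, D4, F3}

F3: legal
G3: violates R4
A3: legal
B3: violates R4
C4: legal
D4: legal
E4: violates R4
F4: violates R2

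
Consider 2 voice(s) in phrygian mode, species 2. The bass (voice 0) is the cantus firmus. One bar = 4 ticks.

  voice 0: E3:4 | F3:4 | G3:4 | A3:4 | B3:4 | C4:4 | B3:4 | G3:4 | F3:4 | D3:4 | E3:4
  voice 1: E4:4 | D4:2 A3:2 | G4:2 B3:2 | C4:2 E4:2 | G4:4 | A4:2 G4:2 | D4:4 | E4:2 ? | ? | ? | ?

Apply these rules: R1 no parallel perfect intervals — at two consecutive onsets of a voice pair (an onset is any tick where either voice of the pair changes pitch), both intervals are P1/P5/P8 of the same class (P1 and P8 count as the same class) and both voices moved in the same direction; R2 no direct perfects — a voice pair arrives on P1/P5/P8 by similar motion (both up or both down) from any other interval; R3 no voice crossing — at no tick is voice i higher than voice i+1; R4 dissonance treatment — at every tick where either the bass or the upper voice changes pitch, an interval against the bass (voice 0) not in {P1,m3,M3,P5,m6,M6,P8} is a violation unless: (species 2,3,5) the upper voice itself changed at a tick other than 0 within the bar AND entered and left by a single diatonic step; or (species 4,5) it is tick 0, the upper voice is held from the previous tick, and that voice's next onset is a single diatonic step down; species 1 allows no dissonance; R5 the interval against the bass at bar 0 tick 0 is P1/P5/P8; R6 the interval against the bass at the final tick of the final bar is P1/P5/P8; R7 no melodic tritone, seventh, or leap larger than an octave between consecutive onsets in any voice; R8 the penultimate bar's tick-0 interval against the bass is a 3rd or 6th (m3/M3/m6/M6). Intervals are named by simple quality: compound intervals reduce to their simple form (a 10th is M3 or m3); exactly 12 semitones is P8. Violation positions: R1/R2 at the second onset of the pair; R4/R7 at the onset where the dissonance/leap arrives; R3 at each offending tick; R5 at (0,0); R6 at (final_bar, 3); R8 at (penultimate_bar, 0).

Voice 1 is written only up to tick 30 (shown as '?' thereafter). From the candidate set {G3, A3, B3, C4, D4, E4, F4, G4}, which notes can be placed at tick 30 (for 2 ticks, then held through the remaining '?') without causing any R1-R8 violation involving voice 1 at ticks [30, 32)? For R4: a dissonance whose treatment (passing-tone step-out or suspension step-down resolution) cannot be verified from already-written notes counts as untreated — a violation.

G3: legal
A3: violates R4
B3: legal
C4: violates R4
D4: legal
E4: legal
F4: violates R4
G4: legal

{B3, D4, E4, G3, G4}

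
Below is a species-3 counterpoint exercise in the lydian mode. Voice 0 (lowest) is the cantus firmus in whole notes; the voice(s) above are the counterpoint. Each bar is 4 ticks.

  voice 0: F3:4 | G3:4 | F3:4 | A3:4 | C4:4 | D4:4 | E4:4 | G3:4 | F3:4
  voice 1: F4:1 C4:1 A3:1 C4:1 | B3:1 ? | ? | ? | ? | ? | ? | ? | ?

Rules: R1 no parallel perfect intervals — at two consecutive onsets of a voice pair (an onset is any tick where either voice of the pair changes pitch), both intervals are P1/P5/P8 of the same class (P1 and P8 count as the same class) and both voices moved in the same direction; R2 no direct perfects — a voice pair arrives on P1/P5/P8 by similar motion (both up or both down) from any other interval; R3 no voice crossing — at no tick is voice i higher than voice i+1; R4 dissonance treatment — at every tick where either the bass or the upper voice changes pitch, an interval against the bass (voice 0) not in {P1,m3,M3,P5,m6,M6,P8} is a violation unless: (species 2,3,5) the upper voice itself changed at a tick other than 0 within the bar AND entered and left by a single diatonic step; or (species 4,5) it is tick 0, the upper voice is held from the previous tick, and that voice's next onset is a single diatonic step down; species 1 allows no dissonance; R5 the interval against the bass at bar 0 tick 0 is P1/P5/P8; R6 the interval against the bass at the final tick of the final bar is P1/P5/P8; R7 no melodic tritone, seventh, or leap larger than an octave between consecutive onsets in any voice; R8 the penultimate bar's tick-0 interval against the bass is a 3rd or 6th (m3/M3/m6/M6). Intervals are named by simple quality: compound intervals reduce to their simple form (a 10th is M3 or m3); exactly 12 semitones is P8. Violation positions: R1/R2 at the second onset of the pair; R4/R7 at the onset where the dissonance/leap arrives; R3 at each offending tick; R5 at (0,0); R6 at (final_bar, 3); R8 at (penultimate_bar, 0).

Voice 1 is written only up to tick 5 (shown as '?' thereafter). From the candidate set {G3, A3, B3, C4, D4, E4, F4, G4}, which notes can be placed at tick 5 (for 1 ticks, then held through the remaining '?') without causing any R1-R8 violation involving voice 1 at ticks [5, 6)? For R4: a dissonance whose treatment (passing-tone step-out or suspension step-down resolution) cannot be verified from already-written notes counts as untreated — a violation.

G3: legal
A3: violates R4
B3: legal
C4: violates R4
D4: legal
E4: legal
F4: violates R4,R7
G4: legal

{B3, D4, E4, G3, G4}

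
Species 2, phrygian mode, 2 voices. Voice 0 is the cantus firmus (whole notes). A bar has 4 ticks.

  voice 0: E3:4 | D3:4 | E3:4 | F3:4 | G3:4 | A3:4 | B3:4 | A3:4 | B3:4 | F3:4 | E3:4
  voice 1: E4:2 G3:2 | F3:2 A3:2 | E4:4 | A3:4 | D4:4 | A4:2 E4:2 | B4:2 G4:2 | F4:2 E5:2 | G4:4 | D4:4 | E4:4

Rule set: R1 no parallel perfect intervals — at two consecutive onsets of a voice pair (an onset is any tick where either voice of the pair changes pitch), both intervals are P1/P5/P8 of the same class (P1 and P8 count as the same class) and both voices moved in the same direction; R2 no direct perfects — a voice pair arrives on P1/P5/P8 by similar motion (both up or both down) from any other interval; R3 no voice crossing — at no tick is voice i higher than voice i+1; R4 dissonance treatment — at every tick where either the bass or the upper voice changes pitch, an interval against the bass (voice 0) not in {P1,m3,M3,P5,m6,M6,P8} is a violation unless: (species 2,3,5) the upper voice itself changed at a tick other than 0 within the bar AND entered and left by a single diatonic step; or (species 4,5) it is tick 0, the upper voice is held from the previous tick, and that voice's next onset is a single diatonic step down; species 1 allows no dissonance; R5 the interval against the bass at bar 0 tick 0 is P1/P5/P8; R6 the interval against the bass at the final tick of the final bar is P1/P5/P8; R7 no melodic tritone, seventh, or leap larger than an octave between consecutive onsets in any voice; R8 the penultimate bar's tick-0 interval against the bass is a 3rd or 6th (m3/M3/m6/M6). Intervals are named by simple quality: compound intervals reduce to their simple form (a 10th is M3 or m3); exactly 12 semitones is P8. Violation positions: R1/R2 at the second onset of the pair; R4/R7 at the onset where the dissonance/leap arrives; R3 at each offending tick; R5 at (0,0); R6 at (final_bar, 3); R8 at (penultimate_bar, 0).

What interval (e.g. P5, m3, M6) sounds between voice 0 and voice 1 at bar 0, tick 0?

voice 0=E3 voice 1=E4 -> P8

P8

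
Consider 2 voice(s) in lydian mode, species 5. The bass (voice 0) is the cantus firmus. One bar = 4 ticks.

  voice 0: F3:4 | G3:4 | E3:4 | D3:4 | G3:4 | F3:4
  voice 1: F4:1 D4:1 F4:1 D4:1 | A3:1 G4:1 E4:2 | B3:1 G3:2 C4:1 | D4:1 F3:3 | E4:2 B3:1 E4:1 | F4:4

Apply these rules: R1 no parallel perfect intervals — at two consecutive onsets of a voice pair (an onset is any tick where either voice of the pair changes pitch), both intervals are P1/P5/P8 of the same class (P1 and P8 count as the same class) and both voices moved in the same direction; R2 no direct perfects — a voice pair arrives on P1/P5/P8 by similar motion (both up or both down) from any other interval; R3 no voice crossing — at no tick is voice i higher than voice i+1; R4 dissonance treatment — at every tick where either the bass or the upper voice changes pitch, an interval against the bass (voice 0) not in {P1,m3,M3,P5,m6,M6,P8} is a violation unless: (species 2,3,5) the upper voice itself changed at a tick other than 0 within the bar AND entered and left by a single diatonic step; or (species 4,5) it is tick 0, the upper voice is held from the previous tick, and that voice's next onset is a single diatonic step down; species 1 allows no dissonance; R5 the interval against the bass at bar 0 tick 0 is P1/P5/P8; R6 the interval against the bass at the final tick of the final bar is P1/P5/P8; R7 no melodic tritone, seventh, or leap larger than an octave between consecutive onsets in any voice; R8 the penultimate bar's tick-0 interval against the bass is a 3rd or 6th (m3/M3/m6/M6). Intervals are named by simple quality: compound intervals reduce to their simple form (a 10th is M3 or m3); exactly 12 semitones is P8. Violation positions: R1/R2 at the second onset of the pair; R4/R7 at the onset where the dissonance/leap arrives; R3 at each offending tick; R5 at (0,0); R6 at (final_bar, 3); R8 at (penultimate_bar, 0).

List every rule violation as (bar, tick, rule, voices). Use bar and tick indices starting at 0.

bar 0: v0=F3 v1=F4 downbeat P8
bar 1: v0=G3 v1=A3 downbeat M2
bar 2: v0=E3 v1=B3 downbeat P5
bar 3: v0=D3 v1=D4 downbeat P8
bar 4: v0=G3 v1=E4 downbeat M6
bar 5: v0=F3 v1=F4 downbeat P8
  -> R4 @ bar 1 tick 0 v(0, 1): G3/A3 M2 untreated
  -> R7 @ bar 1 tick 1 v(1,): A3->G4 leap 10st
  -> R2 @ bar 2 tick 0 v(0, 1): G3/E4 M6 -> E3/B3 P5 similar
  -> R7 @ bar 4 tick 0 v(1,): F3->E4 leap 11st

(1, 0, R4, (0, 1))
(1, 1, R7, (1,))
(2, 0, R2, (0, 1))
(4, 0, R7, (1,))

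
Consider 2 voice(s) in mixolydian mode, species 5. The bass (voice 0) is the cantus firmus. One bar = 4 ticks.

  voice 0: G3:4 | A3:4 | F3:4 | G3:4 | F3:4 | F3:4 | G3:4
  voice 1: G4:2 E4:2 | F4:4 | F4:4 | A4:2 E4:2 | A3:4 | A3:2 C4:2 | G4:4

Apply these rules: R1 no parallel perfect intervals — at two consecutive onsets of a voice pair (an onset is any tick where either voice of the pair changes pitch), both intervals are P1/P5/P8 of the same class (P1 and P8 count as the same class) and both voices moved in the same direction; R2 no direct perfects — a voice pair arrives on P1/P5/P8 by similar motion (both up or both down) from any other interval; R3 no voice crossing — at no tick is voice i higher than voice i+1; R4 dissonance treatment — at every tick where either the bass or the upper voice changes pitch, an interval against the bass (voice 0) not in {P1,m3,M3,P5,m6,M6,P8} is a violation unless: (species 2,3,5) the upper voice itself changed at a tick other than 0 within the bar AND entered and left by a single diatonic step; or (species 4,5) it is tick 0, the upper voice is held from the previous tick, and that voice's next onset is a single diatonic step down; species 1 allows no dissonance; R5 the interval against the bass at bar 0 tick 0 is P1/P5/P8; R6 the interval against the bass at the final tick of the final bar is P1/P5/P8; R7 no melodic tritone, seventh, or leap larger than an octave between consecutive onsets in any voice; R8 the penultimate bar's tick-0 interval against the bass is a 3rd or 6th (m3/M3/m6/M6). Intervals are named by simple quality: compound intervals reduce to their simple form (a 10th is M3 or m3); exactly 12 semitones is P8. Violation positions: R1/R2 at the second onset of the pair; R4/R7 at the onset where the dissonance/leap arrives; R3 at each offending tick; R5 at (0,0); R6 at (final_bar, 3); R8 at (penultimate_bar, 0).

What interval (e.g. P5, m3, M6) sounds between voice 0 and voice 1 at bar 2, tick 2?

voice 0=F3 voice 1=F4 -> P8

P8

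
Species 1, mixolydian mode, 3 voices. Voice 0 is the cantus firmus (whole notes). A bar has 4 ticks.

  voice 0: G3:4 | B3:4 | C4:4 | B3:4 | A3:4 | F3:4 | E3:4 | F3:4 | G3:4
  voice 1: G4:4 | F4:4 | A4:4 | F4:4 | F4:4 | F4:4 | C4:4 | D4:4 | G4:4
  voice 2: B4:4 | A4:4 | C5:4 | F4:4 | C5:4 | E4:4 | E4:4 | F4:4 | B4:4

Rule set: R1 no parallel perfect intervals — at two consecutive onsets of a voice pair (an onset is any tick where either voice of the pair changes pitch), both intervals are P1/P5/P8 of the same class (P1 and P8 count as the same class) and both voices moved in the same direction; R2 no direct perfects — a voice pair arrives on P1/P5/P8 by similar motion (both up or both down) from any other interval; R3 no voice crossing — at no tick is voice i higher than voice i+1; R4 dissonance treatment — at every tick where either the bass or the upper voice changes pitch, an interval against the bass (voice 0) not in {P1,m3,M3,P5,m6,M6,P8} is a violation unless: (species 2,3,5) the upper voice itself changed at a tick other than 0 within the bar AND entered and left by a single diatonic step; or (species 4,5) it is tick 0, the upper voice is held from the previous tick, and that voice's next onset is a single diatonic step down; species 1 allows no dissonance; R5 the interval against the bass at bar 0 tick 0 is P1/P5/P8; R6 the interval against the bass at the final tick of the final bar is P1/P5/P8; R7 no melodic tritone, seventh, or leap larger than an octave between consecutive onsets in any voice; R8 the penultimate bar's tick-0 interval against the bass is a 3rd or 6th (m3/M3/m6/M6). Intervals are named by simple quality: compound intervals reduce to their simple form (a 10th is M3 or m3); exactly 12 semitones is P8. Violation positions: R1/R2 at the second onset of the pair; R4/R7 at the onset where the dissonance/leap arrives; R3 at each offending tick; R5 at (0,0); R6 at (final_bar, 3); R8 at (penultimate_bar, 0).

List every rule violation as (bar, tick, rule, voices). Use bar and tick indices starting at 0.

(0, 0, R5, (0, 2))
(1, 0, R4, (0, 1))
(1, 0, R4, (0, 2))
(2, 0, R2, (0, 2))
(3, 0, R2, (1, 2))
(3, 0, R4, (0, 1))
(3, 0, R4, (0, 2))
(5, 0, R3, (1, 2))
(5, 0, R4, (0, 2))
(5, 1, R3, (1, 2))
(5, 2, R3, (1, 2))
(5, 3, R3, (1, 2))
(7, 0, R1, (0, 2))
(7, 0, R8, (0, 2))
(8, 0, R2, (0, 1))
(8, 0, R7, (2,))
(8, 3, R6, (0, 2))

bar 0: v0=G3 v1=G4 v2=B4 downbeat M3
bar 1: v0=B3 v1=F4 v2=A4 downbeat m7
bar 2: v0=C4 v1=A4 v2=C5 downbeat P8
bar 3: v0=B3 v1=F4 v2=F4 downbeat TT
bar 4: v0=A3 v1=F4 v2=C5 downbeat m3
bar 5: v0=F3 v1=F4 v2=E4 downbeat M7
bar 6: v0=E3 v1=C4 v2=E4 downbeat P8
bar 7: v0=F3 v1=D4 v2=F4 downbeat P8
bar 8: v0=G3 v1=G4 v2=B4 downbeat M3
  -> R5 @ bar 0 tick 0 v(0, 2): opens on M3
  -> R4 @ bar 1 tick 0 v(0, 1): B3/F4 TT untreated
  -> R4 @ bar 1 tick 0 v(0, 2): B3/A4 m7 untreated
  -> R2 @ bar 2 tick 0 v(0, 2): B3/A4 m7 -> C4/C5 P8 similar
  -> R2 @ bar 3 tick 0 v(1, 2): A4/C5 m3 -> F4/F4 P1 similar
  -> R4 @ bar 3 tick 0 v(0, 1): B3/F4 TT untreated
  -> R4 @ bar 3 tick 0 v(0, 2): B3/F4 TT untreated
  -> R3 @ bar 5 tick 0 v(1, 2): F4 above E4
  -> R4 @ bar 5 tick 0 v(0, 2): F3/E4 M7 untreated
  -> R3 @ bar 5 tick 1 v(1, 2): F4 above E4
  -> R3 @ bar 5 tick 2 v(1, 2): F4 above E4
  -> R3 @ bar 5 tick 3 v(1, 2): F4 above E4
  -> R1 @ bar 7 tick 0 v(0, 2): E3/E4 P8 -> F3/F4 P8 similar
  -> R8 @ bar 7 tick 0 v(0, 2): penult P8 not 3rd/6th
  -> R2 @ bar 8 tick 0 v(0, 1): F3/D4 M6 -> G3/G4 P8 similar
  -> R7 @ bar 8 tick 0 v(2,): F4->B4 leap 6st
  -> R6 @ bar 8 tick 3 v(0, 2): closes on M3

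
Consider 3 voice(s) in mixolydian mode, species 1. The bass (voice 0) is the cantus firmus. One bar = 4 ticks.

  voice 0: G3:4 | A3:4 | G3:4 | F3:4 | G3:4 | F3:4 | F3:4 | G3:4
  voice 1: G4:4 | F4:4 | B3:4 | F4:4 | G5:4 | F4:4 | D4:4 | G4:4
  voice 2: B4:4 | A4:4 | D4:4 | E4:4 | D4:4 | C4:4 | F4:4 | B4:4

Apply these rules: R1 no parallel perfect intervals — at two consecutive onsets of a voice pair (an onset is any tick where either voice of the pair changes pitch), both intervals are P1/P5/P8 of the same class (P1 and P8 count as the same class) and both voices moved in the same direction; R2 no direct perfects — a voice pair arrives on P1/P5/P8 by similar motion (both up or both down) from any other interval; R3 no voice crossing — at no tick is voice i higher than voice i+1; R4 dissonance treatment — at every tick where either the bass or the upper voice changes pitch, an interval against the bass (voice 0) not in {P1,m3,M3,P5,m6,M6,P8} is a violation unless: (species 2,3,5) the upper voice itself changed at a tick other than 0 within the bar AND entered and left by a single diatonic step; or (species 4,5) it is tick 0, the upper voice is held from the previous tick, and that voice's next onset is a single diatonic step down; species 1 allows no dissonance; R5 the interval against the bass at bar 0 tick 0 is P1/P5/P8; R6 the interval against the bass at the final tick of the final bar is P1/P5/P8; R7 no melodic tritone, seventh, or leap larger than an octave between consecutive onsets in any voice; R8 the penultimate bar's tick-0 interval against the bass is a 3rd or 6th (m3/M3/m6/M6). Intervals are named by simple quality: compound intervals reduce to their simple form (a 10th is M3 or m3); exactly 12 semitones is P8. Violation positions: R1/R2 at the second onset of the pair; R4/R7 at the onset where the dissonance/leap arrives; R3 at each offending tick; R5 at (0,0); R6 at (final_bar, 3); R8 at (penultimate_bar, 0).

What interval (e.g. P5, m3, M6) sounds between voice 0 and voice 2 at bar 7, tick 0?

voice 0=G3 voice 2=B4 -> M3

M3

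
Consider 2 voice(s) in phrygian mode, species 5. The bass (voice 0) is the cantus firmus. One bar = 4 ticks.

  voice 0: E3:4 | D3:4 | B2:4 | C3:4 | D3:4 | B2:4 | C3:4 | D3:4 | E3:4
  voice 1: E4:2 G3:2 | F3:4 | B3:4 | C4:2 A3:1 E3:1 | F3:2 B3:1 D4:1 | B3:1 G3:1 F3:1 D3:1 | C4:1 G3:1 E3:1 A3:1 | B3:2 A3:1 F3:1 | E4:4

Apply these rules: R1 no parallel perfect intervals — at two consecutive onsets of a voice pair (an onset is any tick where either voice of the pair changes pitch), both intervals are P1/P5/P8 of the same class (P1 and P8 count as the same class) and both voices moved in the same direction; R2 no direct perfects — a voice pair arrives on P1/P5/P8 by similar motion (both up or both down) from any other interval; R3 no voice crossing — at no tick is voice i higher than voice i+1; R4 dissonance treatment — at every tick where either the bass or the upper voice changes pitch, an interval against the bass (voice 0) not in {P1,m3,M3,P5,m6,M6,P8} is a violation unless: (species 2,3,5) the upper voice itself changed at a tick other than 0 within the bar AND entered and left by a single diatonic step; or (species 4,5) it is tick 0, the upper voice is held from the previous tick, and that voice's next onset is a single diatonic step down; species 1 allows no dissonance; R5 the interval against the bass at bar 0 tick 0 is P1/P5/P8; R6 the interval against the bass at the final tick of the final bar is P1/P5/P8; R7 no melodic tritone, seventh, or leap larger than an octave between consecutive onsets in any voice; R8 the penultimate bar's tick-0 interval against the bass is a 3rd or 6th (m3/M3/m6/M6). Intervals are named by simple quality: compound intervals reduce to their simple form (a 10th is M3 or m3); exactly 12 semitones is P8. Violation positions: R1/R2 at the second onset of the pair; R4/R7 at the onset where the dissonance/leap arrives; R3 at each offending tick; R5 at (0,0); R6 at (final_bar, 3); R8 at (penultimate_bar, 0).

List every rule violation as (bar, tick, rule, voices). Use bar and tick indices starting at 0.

(2, 0, R7, (1,))
(3, 0, R1, (0, 1))
(4, 2, R7, (1,))
(5, 0, R1, (0, 1))
(5, 2, R4, (0, 1))
(6, 0, R2, (0, 1))
(6, 0, R7, (1,))
(8, 0, R2, (0, 1))
(8, 0, R7, (1,))

bar 0: v0=E3 v1=E4 downbeat P8
bar 1: v0=D3 v1=F3 downbeat m3
bar 2: v0=B2 v1=B3 downbeat P8
bar 3: v0=C3 v1=C4 downbeat P8
bar 4: v0=D3 v1=F3 downbeat m3
bar 5: v0=B2 v1=B3 downbeat P8
bar 6: v0=C3 v1=C4 downbeat P8
bar 7: v0=D3 v1=B3 downbeat M6
bar 8: v0=E3 v1=E4 downbeat P8
  -> R7 @ bar 2 tick 0 v(1,): F3->B3 leap 6st
  -> R1 @ bar 3 tick 0 v(0, 1): B2/B3 P8 -> C3/C4 P8 similar
  -> R7 @ bar 4 tick 2 v(1,): F3->B3 leap 6st
  -> R1 @ bar 5 tick 0 v(0, 1): D3/D4 P8 -> B2/B3 P8 similar
  -> R4 @ bar 5 tick 2 v(0, 1): B2/F3 TT untreated
  -> R2 @ bar 6 tick 0 v(0, 1): B2/D3 m3 -> C3/C4 P8 similar
  -> R7 @ bar 6 tick 0 v(1,): D3->C4 leap 10st
  -> R2 @ bar 8 tick 0 v(0, 1): D3/F3 m3 -> E3/E4 P8 similar
  -> R7 @ bar 8 tick 0 v(1,): F3->E4 leap 11st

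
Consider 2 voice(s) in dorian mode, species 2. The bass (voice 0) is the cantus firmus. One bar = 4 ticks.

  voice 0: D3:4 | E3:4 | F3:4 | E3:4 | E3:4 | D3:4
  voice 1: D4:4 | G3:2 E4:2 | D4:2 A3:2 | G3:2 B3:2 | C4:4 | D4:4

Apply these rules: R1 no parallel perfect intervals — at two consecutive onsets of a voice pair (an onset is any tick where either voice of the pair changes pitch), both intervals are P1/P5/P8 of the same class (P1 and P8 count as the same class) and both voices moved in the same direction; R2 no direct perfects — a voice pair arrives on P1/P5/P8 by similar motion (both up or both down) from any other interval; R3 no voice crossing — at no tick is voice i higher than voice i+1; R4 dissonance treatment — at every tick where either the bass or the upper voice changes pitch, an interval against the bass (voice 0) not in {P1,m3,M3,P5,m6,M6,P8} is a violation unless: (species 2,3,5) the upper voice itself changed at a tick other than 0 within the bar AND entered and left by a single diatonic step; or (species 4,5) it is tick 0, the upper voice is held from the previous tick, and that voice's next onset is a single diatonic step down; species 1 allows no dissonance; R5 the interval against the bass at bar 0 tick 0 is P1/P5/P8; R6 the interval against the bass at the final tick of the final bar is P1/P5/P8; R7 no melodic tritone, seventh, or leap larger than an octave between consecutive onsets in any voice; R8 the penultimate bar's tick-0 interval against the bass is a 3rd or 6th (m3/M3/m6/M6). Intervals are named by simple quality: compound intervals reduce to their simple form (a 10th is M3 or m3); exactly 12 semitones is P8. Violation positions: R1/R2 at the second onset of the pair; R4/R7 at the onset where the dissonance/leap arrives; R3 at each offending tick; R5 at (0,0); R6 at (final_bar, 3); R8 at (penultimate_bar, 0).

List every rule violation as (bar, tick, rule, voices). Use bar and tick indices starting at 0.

bar 0: v0=D3 v1=D4 downbeat P8
bar 1: v0=E3 v1=G3 downbeat m3
bar 2: v0=F3 v1=D4 downbeat M6
bar 3: v0=E3 v1=G3 downbeat m3
bar 4: v0=E3 v1=C4 downbeat m6
bar 5: v0=D3 v1=D4 downbeat P8

No violations across 6 bars (D3..D3 vs D4..D4).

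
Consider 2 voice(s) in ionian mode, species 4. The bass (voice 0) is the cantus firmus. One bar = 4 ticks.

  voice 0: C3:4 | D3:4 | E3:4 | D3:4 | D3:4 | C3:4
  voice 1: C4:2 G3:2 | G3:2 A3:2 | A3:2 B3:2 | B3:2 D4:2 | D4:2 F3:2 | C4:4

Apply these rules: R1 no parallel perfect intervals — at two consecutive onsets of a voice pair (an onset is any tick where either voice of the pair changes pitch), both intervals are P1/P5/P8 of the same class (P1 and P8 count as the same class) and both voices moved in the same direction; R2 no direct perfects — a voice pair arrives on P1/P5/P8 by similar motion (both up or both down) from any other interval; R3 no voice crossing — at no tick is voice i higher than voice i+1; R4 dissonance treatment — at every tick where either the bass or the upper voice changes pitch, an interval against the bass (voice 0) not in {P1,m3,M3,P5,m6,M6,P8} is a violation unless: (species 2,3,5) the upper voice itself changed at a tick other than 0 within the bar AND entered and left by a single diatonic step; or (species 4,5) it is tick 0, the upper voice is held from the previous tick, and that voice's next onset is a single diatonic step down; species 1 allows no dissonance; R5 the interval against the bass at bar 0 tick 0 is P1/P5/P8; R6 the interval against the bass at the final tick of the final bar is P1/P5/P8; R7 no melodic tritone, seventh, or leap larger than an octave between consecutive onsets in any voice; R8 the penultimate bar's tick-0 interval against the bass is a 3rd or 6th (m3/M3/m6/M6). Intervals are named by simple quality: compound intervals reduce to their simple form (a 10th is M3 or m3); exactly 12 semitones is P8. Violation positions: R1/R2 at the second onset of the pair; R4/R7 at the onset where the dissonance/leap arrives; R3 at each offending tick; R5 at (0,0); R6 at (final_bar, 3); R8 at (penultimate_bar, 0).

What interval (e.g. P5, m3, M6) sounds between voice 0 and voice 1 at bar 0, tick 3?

voice 0=C3 voice 1=G3 -> P5

P5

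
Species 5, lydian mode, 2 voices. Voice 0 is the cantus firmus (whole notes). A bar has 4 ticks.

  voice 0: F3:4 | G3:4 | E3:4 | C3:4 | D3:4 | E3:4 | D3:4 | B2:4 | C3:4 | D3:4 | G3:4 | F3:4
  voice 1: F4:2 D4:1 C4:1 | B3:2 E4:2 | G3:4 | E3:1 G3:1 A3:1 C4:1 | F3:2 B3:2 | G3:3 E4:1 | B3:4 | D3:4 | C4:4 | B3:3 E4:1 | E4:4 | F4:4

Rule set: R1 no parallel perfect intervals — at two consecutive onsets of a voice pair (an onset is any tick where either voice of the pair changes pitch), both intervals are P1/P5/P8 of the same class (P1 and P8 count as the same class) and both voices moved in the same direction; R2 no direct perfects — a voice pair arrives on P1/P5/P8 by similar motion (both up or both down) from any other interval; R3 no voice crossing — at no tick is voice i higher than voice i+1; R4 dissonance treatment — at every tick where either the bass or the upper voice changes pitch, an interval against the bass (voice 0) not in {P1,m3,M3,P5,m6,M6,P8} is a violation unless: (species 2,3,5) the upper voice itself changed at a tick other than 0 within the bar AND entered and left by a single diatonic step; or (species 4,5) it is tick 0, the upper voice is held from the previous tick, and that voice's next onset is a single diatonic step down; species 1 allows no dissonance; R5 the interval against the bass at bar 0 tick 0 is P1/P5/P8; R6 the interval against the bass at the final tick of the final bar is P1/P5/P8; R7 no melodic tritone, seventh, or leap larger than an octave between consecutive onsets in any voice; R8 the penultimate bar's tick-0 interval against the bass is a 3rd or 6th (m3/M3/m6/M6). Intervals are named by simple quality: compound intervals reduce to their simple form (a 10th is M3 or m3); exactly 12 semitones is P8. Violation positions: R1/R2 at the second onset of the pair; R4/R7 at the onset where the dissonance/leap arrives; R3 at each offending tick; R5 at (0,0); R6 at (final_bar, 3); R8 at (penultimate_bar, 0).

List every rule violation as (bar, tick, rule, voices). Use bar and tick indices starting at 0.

(4, 2, R7, (1,))
(8, 0, R2, (0, 1))
(8, 0, R7, (1,))
(9, 3, R4, (0, 1))

bar 0: v0=F3 v1=F4 downbeat P8
bar 1: v0=G3 v1=B3 downbeat M3
bar 2: v0=E3 v1=G3 downbeat m3
bar 3: v0=C3 v1=E3 downbeat M3
bar 4: v0=D3 v1=F3 downbeat m3
bar 5: v0=E3 v1=G3 downbeat m3
bar 6: v0=D3 v1=B3 downbeat M6
bar 7: v0=B2 v1=D3 downbeat m3
bar 8: v0=C3 v1=C4 downbeat P8
bar 9: v0=D3 v1=B3 downbeat M6
bar 10: v0=G3 v1=E4 downbeat M6
bar 11: v0=F3 v1=F4 downbeat P8
  -> R7 @ bar 4 tick 2 v(1,): F3->B3 leap 6st
  -> R2 @ bar 8 tick 0 v(0, 1): B2/D3 m3 -> C3/C4 P8 similar
  -> R7 @ bar 8 tick 0 v(1,): D3->C4 leap 10st
  -> R4 @ bar 9 tick 3 v(0, 1): D3/E4 M2 untreated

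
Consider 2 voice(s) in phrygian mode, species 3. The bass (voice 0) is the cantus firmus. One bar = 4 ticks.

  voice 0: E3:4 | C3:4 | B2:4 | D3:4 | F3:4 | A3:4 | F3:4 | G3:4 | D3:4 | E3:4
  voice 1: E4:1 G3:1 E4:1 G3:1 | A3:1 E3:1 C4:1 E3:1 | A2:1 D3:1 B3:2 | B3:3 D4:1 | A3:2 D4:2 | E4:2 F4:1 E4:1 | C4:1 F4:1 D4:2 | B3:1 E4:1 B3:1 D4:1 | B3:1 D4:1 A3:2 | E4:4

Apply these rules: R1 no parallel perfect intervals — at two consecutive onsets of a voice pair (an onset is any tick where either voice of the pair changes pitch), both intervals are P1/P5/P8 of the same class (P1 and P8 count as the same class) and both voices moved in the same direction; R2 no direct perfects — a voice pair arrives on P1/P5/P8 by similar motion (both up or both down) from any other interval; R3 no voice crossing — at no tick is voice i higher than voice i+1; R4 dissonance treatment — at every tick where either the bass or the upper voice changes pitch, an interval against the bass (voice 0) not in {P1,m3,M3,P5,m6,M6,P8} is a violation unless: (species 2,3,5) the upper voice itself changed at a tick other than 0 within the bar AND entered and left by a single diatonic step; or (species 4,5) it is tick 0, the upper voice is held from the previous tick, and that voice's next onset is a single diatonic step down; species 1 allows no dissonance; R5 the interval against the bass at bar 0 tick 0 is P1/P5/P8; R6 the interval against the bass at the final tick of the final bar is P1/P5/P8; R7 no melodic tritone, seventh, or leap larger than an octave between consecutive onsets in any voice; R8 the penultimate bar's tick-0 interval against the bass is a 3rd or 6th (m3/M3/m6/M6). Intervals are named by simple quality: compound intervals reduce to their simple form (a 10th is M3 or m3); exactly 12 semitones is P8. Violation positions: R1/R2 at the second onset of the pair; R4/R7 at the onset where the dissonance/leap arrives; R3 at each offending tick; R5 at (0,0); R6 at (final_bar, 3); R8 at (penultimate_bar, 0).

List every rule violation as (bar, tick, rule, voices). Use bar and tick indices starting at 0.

bar 0: v0=E3 v1=E4 downbeat P8
bar 1: v0=C3 v1=A3 downbeat M6
bar 2: v0=B2 v1=A2 downbeat M2
bar 3: v0=D3 v1=B3 downbeat M6
bar 4: v0=F3 v1=A3 downbeat M3
bar 5: v0=A3 v1=E4 downbeat P5
bar 6: v0=F3 v1=C4 downbeat P5
bar 7: v0=G3 v1=B3 downbeat M3
bar 8: v0=D3 v1=B3 downbeat M6
bar 9: v0=E3 v1=E4 downbeat P8
  -> R3 @ bar 2 tick 0 v(0, 1): B2 above A2
  -> R4 @ bar 2 tick 0 v(0, 1): B2/A2 M2 untreated
  -> R2 @ bar 5 tick 0 v(0, 1): F3/D4 M6 -> A3/E4 P5 similar
  -> R1 @ bar 6 tick 0 v(0, 1): A3/E4 P5 -> F3/C4 P5 similar
  -> R2 @ bar 9 tick 0 v(0, 1): D3/A3 P5 -> E3/E4 P8 similar

(2, 0, R3, (0, 1))
(2, 0, R4, (0, 1))
(5, 0, R2, (0, 1))
(6, 0, R1, (0, 1))
(9, 0, R2, (0, 1))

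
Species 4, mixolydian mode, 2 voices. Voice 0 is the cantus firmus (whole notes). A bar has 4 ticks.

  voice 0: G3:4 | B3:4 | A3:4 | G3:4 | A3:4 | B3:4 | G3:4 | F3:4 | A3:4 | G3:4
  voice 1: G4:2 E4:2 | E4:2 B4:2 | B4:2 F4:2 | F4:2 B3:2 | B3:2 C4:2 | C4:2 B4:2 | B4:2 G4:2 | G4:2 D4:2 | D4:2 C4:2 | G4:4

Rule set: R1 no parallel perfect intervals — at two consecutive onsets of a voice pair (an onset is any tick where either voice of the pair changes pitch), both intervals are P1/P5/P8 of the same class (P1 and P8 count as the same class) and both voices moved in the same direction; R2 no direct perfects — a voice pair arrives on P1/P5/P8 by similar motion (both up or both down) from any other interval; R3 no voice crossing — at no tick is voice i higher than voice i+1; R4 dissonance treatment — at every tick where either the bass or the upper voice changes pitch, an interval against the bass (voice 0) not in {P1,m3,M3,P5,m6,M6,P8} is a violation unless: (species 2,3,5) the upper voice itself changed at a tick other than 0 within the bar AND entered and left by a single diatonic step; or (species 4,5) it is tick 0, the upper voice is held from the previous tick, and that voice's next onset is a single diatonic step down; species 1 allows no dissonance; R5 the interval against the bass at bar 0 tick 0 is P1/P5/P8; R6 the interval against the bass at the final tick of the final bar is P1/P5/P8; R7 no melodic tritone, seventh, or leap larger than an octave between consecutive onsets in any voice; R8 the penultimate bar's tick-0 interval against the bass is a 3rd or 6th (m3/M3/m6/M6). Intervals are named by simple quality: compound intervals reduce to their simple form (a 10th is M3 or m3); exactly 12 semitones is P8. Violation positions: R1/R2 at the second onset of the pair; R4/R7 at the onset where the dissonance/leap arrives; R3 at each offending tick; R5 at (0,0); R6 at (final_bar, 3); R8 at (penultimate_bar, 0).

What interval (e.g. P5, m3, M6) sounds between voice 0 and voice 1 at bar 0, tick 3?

M6

voice 0=G3 voice 1=E4 -> M6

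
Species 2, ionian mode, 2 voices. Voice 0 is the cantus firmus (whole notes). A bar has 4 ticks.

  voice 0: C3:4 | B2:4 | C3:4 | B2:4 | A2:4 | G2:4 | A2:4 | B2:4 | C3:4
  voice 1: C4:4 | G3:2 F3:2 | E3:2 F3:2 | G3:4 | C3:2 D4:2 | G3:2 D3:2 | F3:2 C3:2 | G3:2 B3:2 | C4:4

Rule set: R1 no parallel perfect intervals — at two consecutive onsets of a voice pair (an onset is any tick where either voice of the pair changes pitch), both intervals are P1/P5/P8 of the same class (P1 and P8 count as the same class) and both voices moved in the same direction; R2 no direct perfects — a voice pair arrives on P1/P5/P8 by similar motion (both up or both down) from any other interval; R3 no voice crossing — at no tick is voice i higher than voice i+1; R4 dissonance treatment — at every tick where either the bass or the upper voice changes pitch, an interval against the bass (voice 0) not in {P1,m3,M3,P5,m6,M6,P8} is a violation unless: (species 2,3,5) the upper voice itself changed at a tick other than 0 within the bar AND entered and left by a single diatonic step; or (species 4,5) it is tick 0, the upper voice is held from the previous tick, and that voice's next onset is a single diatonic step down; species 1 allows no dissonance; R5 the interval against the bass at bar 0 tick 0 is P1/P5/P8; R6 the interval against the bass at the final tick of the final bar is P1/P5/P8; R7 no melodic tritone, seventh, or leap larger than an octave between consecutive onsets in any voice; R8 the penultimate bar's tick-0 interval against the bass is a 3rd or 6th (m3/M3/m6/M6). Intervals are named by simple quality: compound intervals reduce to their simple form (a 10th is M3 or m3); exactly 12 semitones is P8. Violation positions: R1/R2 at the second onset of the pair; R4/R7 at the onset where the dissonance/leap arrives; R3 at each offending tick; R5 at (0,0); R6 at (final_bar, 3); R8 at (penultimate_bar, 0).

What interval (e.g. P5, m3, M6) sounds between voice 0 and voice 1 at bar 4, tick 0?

m3

voice 0=A2 voice 1=C3 -> m3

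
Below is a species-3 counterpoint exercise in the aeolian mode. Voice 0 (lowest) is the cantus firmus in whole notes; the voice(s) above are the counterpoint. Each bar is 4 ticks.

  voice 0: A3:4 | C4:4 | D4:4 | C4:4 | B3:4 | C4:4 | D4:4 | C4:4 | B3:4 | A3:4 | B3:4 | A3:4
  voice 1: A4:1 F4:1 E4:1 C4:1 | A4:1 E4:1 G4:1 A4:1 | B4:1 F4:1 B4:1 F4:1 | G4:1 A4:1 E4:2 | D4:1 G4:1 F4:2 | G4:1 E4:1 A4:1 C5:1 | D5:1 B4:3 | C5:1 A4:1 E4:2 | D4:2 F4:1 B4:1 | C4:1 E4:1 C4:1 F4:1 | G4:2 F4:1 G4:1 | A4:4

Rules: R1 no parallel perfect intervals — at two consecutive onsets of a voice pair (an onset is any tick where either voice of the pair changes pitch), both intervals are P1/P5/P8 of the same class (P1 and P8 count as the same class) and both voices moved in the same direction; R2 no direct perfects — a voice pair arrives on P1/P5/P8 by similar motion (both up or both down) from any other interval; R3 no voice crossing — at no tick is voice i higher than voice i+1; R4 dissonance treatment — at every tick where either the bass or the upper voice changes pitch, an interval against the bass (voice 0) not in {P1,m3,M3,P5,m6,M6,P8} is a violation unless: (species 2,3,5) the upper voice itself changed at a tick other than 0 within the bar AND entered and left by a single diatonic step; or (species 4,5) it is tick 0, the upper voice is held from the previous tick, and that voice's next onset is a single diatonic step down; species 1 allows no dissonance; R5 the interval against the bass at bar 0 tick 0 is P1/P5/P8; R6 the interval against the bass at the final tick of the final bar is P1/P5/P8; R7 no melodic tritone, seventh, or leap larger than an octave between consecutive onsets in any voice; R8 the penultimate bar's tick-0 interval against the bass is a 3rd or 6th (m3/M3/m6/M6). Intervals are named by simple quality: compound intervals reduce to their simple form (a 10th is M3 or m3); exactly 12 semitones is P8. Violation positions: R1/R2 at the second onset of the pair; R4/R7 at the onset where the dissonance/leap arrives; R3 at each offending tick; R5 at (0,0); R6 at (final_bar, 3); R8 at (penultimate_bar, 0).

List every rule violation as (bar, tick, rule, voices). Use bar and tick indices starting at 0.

bar 0: v0=A3 v1=A4 downbeat P8
bar 1: v0=C4 v1=A4 downbeat M6
bar 2: v0=D4 v1=B4 downbeat M6
bar 3: v0=C4 v1=G4 downbeat P5
bar 4: v0=B3 v1=D4 downbeat m3
bar 5: v0=C4 v1=G4 downbeat P5
bar 6: v0=D4 v1=D5 downbeat P8
bar 7: v0=C4 v1=C5 downbeat P8
bar 8: v0=B3 v1=D4 downbeat m3
bar 9: v0=A3 v1=C4 downbeat m3
bar 10: v0=B3 v1=G4 downbeat m6
bar 11: v0=A3 v1=A4 downbeat P8
  -> R7 @ bar 2 tick 1 v(1,): B4->F4 leap 6st
  -> R7 @ bar 2 tick 2 v(1,): F4->B4 leap 6st
  -> R7 @ bar 2 tick 3 v(1,): B4->F4 leap 6st
  -> R2 @ bar 5 tick 0 v(0, 1): B3/F4 TT -> C4/G4 P5 similar
  -> R1 @ bar 6 tick 0 v(0, 1): C4/C5 P8 -> D4/D5 P8 similar
  -> R4 @ bar 8 tick 2 v(0, 1): B3/F4 TT untreated
  -> R7 @ bar 8 tick 3 v(1,): F4->B4 leap 6st
  -> R7 @ bar 9 tick 0 v(1,): B4->C4 leap 11st

(2, 1, R7, (1,))
(2, 2, R7, (1,))
(2, 3, R7, (1,))
(5, 0, R2, (0, 1))
(6, 0, R1, (0, 1))
(8, 2, R4, (0, 1))
(8, 3, R7, (1,))
(9, 0, R7, (1,))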